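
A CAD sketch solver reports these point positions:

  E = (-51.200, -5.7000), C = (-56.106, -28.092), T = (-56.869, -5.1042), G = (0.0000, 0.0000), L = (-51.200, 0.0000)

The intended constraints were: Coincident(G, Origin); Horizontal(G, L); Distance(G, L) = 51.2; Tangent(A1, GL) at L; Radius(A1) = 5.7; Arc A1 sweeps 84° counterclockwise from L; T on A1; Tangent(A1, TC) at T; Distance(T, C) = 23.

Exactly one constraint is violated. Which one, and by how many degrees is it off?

Tangent(A1, TC) at T — off by 7.90°.

G = (0.00, 0.00) ✓; G.y = 0.00, L.y = 0.00 ✓; |GL| = 51.20 ✓; ∠(EL, LG) = 90.00° ✓; |EL| = 5.700 ✓; bearing(E→T) − bearing(E→L) = 84.00° ✓; |ET| = 5.700 ✓; ∠(ET, TC) = 82.10° ✗; |TC| = 23.00 ✓.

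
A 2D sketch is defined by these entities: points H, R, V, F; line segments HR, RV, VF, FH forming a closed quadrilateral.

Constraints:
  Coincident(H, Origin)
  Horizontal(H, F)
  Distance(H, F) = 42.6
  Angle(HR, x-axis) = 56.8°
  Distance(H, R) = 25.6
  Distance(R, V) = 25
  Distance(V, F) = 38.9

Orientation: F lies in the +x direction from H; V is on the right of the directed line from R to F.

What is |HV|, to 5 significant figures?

3.9648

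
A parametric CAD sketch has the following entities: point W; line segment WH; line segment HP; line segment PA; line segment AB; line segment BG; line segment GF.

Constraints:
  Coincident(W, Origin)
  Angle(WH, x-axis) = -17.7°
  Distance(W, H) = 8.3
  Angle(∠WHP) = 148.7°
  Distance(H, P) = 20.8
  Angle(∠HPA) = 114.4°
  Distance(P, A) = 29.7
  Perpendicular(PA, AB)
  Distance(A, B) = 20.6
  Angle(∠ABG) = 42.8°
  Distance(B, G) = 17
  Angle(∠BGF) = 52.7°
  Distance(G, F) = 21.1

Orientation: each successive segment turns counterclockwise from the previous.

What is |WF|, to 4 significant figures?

51.28

W is at the origin; WH runs at -17.7° with length 8.3, so H = (7.907, -2.523). ∠WHP = 148.7° gives HP at 13.60° from the x-axis; with |HP| = 20.8, P = (28.12, 2.367). ∠HPA = 114.4° gives PA at 79.20° from the x-axis; with |PA| = 29.7, A = (33.69, 31.54). The perpendicularity gives AB at right angles to PA, so AB runs at 169.2°; with |AB| = 20.6, B = (13.45, 35.40). ∠ABG = 42.8° gives BG at -53.60° from the x-axis; with |BG| = 17.0, G = (23.54, 21.72). ∠BGF = 52.7° gives GF at 73.70° from the x-axis; with |GF| = 21.1, F = (29.46, 41.97). Then |WF| = |F − W| = 51.28.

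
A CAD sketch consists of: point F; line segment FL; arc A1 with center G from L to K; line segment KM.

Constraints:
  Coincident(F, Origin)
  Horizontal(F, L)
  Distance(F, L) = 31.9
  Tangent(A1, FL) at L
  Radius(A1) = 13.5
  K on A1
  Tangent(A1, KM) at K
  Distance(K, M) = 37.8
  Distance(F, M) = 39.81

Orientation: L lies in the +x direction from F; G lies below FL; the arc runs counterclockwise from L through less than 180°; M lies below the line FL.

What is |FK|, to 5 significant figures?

21.281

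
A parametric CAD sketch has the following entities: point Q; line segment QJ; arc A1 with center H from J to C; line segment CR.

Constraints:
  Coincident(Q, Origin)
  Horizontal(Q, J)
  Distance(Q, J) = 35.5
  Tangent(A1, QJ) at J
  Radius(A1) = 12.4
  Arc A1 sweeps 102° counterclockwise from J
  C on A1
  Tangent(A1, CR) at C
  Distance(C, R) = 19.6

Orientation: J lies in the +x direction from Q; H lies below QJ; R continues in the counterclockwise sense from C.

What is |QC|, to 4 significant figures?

27.76

Q is at the origin; QJ is horizontal with |QJ| = 35.5 and J on the +x side, so J = (35.50, 0.000). Since A1 is tangent to QJ there, HJ ⟂ QJ, so H = J + (0, -12.4) = (35.50, -12.40). On A1, J sits at bearing 90° from H; a 102° counterclockwise sweep puts C at bearing 192°, so C = H + 12.4·(cos 192°, sin 192°) = (23.37, -14.98). Then |QC| = |C − Q| = 27.76.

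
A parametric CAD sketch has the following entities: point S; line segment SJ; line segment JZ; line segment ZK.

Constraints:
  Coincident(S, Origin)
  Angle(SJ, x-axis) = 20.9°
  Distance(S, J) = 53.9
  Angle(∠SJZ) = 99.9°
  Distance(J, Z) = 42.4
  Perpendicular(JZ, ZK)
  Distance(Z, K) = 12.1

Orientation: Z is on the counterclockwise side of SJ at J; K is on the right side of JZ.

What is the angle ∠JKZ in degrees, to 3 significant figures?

74.1°

∠SJZ = 99.9°, so JZ runs at 20.9° + (180° − 99.9°) = 101° from the x-axis; with |JZ| = 42.4, Z = J + 42.4·(cos 101°, sin 101°) = (42.3, 60.8). JZ ⟂ ZK; with |ZK| = 12.1 on the right of JZ, K = Z + 12.1·(0.982, 0.191) = (54.1, 63.2). Then cos ∠JKZ = KJ·KZ / (|KJ||KZ|), giving 74.1°.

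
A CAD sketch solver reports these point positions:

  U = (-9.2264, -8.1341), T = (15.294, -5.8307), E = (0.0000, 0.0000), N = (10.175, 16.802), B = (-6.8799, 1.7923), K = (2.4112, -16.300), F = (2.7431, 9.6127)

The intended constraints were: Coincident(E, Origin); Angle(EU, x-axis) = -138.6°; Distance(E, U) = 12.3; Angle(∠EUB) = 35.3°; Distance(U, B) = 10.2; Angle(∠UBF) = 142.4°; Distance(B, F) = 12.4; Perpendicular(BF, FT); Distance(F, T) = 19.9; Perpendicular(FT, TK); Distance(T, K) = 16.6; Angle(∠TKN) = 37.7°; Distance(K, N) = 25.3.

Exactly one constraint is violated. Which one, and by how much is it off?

Distance(K, N) = 25.3 — off by 8.70.

E = (0.00, 0.00) ✓; EU at -138.6° ✓; |EU| = 12.30 ✓; ∠EUB = 35.30° ✓; |UB| = 10.20 ✓; ∠UBF = 142.4° ✓; |BF| = 12.40 ✓; ∠(BF, FT) = 90.00° ✓; |FT| = 19.90 ✓; ∠(FT, TK) = 90.00° ✓; |TK| = 16.60 ✓; ∠TKN = 37.70° ✓; |KN| = 34.00 ✗.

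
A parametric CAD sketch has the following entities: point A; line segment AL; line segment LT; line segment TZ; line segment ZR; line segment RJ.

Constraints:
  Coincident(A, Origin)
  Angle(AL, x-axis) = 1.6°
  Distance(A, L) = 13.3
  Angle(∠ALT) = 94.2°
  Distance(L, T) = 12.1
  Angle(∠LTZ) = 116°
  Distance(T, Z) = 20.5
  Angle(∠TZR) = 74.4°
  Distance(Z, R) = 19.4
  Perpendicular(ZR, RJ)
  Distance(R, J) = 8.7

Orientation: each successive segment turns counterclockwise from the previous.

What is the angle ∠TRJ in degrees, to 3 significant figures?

35.1°

A is at the origin; AL runs at 1.6° with length 13.3, so L = (13.3, 0.371). ∠ALT = 94.2° gives LT at 87.4° from the x-axis; with |LT| = 12.1, T = (13.8, 12.5). ∠LTZ = 116.0° gives TZ at 151° from the x-axis; with |TZ| = 20.5, Z = (-4.15, 22.3). ∠TZR = 74.4° gives ZR at -103° from the x-axis; with |ZR| = 19.4, R = (-8.52, 3.37). ZR is perpendicular to RJ, so RJ runs at -13.0°; with |RJ| = 8.7, J = (-0.0420, 1.41). Then cos ∠TRJ = RT·RJ / (|RT||RJ|), giving 35.1°.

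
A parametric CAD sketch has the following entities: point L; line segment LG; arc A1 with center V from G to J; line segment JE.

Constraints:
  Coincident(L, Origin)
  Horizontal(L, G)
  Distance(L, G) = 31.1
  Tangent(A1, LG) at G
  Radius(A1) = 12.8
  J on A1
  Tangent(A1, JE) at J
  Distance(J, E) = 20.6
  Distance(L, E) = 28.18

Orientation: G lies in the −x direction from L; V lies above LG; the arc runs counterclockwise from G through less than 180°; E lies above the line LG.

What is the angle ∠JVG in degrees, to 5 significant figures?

64.935°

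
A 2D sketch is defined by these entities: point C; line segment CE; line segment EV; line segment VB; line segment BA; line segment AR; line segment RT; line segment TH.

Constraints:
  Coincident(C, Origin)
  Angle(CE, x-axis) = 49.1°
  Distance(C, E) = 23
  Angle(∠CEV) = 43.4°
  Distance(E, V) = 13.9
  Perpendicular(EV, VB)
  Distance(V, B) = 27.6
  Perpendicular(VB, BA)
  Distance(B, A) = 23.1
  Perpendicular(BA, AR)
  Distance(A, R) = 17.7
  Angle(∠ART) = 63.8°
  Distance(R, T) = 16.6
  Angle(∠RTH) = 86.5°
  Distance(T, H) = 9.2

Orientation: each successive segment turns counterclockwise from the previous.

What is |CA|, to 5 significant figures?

28.470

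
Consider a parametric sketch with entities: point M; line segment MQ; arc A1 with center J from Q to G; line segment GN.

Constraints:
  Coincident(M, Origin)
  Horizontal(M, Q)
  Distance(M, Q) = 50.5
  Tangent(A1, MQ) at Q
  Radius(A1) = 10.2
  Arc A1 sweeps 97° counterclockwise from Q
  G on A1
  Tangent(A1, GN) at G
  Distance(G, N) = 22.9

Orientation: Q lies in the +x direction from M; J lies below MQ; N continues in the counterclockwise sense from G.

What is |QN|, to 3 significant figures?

35.0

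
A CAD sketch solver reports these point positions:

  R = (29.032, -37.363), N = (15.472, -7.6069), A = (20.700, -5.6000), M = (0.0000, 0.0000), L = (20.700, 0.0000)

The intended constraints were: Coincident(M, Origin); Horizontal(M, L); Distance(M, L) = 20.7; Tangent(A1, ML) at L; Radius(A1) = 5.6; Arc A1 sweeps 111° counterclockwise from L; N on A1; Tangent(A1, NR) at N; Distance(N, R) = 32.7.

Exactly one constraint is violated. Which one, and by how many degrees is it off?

Tangent(A1, NR) at N — off by 3.50°.

M = (0.00, 0.00) ✓; M.y = 0.00, L.y = 0.00 ✓; |ML| = 20.70 ✓; ∠(AL, LM) = 90.00° ✓; |AL| = 5.600 ✓; bearing(A→N) − bearing(A→L) = 111.0° ✓; |AN| = 5.600 ✓; ∠(AN, NR) = 86.50° ✗; |NR| = 32.70 ✓.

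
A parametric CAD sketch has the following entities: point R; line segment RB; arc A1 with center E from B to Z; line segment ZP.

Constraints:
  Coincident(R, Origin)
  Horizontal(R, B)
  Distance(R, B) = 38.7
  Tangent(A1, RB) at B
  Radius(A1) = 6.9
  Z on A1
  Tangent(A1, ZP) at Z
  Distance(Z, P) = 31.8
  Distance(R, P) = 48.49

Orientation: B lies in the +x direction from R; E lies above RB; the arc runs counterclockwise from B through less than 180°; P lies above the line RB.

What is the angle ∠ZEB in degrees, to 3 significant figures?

118°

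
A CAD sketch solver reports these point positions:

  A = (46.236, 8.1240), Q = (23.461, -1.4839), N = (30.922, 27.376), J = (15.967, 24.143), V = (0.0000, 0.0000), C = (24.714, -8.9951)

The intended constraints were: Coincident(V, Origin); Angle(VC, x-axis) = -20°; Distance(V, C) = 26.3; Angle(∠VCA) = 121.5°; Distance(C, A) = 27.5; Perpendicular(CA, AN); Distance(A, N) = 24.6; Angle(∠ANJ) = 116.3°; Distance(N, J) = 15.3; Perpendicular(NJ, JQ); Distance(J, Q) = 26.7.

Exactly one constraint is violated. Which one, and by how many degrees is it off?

Perpendicular(NJ, JQ) — off by 4.10°.

V = (0.00, 0.00) ✓; VC at -20.00° ✓; |VC| = 26.30 ✓; ∠VCA = 121.5° ✓; |CA| = 27.50 ✓; ∠(CA, AN) = 90.00° ✓; |AN| = 24.60 ✓; ∠ANJ = 116.3° ✓; |NJ| = 15.30 ✓; ∠(NJ, JQ) = 94.10° ✗; |JQ| = 26.70 ✓.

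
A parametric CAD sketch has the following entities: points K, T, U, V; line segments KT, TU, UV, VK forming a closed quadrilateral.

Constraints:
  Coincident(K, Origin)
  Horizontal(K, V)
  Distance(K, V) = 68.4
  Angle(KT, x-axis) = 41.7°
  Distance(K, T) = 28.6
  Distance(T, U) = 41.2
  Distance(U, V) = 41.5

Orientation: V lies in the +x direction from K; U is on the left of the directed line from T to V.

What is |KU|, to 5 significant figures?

69.472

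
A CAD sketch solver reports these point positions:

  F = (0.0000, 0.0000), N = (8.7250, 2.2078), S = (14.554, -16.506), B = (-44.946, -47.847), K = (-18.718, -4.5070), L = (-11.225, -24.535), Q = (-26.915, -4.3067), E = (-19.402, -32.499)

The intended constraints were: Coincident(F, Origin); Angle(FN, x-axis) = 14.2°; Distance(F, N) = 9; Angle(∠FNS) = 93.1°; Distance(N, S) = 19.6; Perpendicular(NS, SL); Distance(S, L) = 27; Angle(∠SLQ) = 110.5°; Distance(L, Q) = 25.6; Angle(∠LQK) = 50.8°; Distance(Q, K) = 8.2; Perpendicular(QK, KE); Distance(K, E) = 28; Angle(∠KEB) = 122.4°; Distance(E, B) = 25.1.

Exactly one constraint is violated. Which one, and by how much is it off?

Distance(E, B) = 25.1 — off by 4.70.

F = (0.00, 0.00) ✓; FN at 14.20° ✓; |FN| = 9.000 ✓; ∠FNS = 93.10° ✓; |NS| = 19.60 ✓; ∠(NS, SL) = 90.00° ✓; |SL| = 27.00 ✓; ∠SLQ = 110.5° ✓; |LQ| = 25.60 ✓; ∠LQK = 50.80° ✓; |QK| = 8.199 ✓; ∠(QK, KE) = 90.00° ✓; |KE| = 28.00 ✓; ∠KEB = 122.4° ✓; |EB| = 29.80 ✗.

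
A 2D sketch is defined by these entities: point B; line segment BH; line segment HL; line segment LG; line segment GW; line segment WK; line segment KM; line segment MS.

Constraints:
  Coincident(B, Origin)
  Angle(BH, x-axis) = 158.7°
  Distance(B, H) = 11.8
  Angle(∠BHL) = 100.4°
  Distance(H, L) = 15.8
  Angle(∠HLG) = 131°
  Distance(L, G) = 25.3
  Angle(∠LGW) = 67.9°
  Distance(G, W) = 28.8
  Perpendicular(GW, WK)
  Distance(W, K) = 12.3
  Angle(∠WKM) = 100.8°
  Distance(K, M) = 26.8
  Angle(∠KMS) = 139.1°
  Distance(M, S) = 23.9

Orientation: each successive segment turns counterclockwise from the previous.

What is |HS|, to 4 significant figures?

48.58

B is at the origin; BH runs at 158.7° with length 11.8, so H = (-10.99, 4.286). ∠BHL = 100.4° gives HL at -121.7° from the x-axis; with |HL| = 15.8, L = (-19.30, -9.156). ∠HLG = 131.0° gives LG at -72.70° from the x-axis; with |LG| = 25.3, G = (-11.77, -33.31). ∠LGW = 67.9° gives GW at 39.40° from the x-axis; with |GW| = 28.8, W = (10.48, -15.03). The perpendicularity gives WK at right angles to GW, so WK runs at 129.4°; with |WK| = 12.3, K = (2.675, -5.527). ∠WKM = 100.8° gives KM at -151.4° from the x-axis; with |KM| = 26.8, M = (-20.86, -18.36). ∠KMS = 139.1° gives MS at -110.5° from the x-axis; with |MS| = 23.9, S = (-29.23, -40.74). Then |HS| = |S − H| = 48.58.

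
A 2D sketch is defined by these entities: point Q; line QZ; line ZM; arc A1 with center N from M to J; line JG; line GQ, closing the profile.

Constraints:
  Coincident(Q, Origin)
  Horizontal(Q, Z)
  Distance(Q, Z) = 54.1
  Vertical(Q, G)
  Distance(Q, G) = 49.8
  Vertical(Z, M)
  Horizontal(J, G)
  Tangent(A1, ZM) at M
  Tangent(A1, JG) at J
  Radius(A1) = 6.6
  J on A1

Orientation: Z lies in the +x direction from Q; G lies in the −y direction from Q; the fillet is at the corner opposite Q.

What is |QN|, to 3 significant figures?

64.2

Q is at the origin; QZ is horizontal with |QZ| = 54.1 and Z on the +x side, so Z = (54.1, 0.00). Q and G share the same x with |QG| = 49.8 and G on the −y side, so G = (0.00, -49.8). The virtual corner opposite Q is at (54.1, -49.8). A1 meets ZM tangentially, so NM is at right angles to ZM and the tangent condition forces NJ to be normal to JG, with radius 6.6, so the center N sits 6.6 in from both sides at N = (47.5, -43.2). Then |QN| = |N − Q| = 64.2.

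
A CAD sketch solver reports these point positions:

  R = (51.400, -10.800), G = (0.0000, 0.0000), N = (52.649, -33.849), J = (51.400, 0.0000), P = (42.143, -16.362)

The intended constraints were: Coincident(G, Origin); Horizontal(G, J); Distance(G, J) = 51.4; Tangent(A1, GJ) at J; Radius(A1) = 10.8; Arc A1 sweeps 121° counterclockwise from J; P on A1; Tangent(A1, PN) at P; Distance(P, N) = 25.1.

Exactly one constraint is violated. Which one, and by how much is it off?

Distance(P, N) = 25.1 — off by 4.70.

G = (0.00, 0.00) ✓; G.y = 0.00, J.y = 0.00 ✓; |GJ| = 51.40 ✓; ∠(RJ, JG) = 90.00° ✓; |RJ| = 10.80 ✓; bearing(R→P) − bearing(R→J) = 121.0° ✓; |RP| = 10.80 ✓; ∠(RP, PN) = 90.00° ✓; |PN| = 20.40 ✗.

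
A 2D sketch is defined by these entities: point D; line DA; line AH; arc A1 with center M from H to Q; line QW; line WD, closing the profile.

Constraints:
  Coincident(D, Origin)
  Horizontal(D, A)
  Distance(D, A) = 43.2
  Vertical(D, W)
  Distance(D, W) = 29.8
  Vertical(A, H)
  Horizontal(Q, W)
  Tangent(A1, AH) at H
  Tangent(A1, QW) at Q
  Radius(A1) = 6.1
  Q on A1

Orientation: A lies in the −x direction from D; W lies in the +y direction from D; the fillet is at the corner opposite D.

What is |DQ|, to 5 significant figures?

47.586

D is at the origin; D and A share the same y with |DA| = 43.2 and A on the −x side, so A = (-43.200, 0.0000). DW is vertical with |DW| = 29.8 and W on the +y side, so W = (0.0000, 29.800). The virtual corner opposite D is at (-43.200, 29.800). Tangency of A1 to AH means the radius MH is perpendicular to AH and since A1 is tangent to QW there, MQ ⟂ QW, with radius 6.1, so the center M sits 6.1 in from both sides at M = (-37.100, 23.700). That places the tangent points at H = (-43.200, 23.700) on AH and Q = (-37.100, 29.800) on QW. Then |DQ| = |Q − D| = 47.586.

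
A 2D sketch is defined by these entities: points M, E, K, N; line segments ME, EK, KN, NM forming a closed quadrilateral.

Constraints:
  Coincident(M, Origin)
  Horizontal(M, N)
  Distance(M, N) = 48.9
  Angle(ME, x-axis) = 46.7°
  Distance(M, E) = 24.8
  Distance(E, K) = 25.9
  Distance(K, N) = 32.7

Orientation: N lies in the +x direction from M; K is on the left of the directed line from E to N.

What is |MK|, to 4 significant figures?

50.20

M is at the origin; MN is horizontal with |MN| = 48.9 and N in +x, so N = (48.9, 0). ME runs at 46.7° with |ME| = 24.8, so E = (17.01, 18.05). K is determined by |EK| = 25.9 and |KN| = 32.7 together: it lies at the intersection of circle(E, 25.9) and circle(N, 32.7). With |EN| = 36.64, the foot of the radical line on EN is 12.89 from E and the perpendicular offset is √(25.9² − 12.89²) = 22.47. Taking the left-of-EN solution: K = (39.29, 31.26).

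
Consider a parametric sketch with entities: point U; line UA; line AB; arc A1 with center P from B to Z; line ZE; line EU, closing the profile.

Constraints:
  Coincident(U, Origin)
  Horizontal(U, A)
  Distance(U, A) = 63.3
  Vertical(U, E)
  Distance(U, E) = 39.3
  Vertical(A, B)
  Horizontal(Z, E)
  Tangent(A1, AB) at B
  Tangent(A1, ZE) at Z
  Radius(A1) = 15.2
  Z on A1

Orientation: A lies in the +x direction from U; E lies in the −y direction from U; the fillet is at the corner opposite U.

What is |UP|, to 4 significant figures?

53.80

U and E share the same x with |UE| = 39.3 and E on the −y side, so E = (0.000, -39.30). The virtual corner opposite U is at (63.30, -39.30). Since A1 is tangent to AB there, PB ⟂ AB and A1 meets ZE tangentially, so PZ is at right angles to ZE, with radius 15.2, so the center P sits 15.2 in from both sides at P = (48.10, -24.10). Then |UP| = |P − U| = 53.80.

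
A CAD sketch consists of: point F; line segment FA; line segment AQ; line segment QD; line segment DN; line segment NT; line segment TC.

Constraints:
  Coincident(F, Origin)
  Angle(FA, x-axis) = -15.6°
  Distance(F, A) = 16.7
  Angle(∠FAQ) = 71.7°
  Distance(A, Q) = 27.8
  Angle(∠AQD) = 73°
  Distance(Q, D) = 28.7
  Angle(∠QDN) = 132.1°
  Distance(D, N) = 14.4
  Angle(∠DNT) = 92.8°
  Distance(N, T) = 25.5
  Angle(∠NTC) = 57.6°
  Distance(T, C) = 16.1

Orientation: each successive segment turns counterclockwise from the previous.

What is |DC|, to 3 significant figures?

17.6

∠DNT = 92.8° gives NT at -25.2° from the x-axis; with |NT| = 25.5, T = (5.34, -10.6). ∠NTC = 57.6° gives TC at 97.2° from the x-axis; with |TC| = 16.1, C = (3.32, 5.41). Then |DC| = |C − D| = 17.6.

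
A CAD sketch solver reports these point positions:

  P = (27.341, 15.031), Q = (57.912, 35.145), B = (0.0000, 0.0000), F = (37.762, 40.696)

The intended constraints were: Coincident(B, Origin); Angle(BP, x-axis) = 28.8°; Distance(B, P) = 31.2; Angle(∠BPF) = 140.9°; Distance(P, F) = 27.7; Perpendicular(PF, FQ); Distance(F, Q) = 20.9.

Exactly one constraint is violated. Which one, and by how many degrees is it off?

Perpendicular(PF, FQ) — off by 6.70°.

B = (0.00, 0.00) ✓; BP at 28.80° ✓; |BP| = 31.20 ✓; ∠BPF = 140.9° ✓; |PF| = 27.70 ✓; ∠(PF, FQ) = 83.30° ✗; |FQ| = 20.90 ✓.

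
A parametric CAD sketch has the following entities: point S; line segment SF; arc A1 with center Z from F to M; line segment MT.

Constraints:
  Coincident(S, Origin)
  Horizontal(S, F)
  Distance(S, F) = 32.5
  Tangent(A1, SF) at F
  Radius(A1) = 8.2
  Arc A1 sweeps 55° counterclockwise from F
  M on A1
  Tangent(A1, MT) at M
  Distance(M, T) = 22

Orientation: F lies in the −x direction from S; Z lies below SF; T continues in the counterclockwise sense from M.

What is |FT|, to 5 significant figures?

28.929

S is at the origin; S and F share the same y with |SF| = 32.5 and F on the −x side, so F = (-32.500, 0.0000). A1 meets SF tangentially, so ZF is at right angles to SF, so Z = F + (0, -8.2) = (-32.500, -8.2000). On A1, F sits at bearing 90° from Z; a 55° counterclockwise sweep puts M at bearing 145°, so M = Z + 8.2·(cos 145°, sin 145°) = (-39.217, -3.4967). Since A1 is tangent to MT there, ZM ⟂ MT, so MT runs along (−sin 145°, cos 145°); with |MT| = 22.0, T = (-51.836, -21.518). Then |FT| = |T − F| = 28.929.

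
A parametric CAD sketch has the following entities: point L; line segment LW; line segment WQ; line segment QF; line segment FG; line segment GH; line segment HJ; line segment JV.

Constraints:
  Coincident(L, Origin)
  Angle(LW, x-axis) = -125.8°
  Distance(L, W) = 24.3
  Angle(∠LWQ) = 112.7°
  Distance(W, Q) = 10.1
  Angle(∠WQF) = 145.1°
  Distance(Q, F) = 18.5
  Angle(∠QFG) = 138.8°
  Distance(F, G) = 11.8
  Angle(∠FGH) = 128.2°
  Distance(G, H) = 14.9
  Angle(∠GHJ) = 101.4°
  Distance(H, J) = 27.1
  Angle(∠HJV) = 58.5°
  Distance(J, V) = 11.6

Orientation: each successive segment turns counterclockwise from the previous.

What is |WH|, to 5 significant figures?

38.749

L is at the origin; LW runs at -125.8° with length 24.3, so W = (-14.214, -19.709). ∠LWQ = 112.7° gives WQ at -58.500° from the x-axis; with |WQ| = 10.1, Q = (-8.9372, -28.321). ∠WQF = 145.1° gives QF at -23.600° from the x-axis; with |QF| = 18.5, F = (8.0155, -35.727). ∠QFG = 138.8° gives FG at 17.600° from the x-axis; with |FG| = 11.8, G = (19.263, -32.159). ∠FGH = 128.2° gives GH at 69.400° from the x-axis; with |GH| = 14.9, H = (24.506, -18.212). Then |WH| = |H − W| = 38.749.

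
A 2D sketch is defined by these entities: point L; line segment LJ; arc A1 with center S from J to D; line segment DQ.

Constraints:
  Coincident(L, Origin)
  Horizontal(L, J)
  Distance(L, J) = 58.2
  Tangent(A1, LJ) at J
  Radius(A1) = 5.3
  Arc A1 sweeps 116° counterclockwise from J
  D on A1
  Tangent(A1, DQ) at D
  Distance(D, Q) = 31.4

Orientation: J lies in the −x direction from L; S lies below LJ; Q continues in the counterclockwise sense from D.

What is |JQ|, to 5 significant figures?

36.958

L is at the origin; LJ is horizontal with |LJ| = 58.2 and J on the −x side, so J = (-58.200, 0.0000). Since A1 is tangent to LJ there, SJ ⟂ LJ, so S = J + (0, -5.3) = (-58.200, -5.3000). On A1, J sits at bearing 90° from S; a 116° counterclockwise sweep puts D at bearing 206°, so D = S + 5.3·(cos 206°, sin 206°) = (-62.964, -7.6234). Since A1 is tangent to DQ there, SD ⟂ DQ, so DQ runs along (−sin 206°, cos 206°); with |DQ| = 31.4, Q = (-49.199, -35.846). Then |JQ| = |Q − J| = 36.958.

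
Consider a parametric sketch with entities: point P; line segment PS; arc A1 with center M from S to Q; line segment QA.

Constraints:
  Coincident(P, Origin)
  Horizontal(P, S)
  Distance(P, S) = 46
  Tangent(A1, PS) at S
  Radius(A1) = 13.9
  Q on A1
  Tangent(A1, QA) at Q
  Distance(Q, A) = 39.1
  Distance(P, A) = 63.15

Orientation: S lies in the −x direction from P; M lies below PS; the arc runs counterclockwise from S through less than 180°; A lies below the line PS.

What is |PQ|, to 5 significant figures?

61.288

P is at the origin; PS is horizontal with |PS| = 46.0 and S on the −x side, so S = (-46.000, 0.0000). A1 meets PS tangentially, so MS is at right angles to PS, so M = S + (0, -13.9) = (-46.000, -13.900). Since MQ ⟂ QA (tangency), |MA| = √(13.9² + 39.1²) = 41.497 regardless of where Q sits on A1. So A lies on both circle(P, 63.15) and circle(M, 41.497); the below-PS intersection is A = (-33.566, -53.491). Q is the foot of the tangent from A: Q = (-57.100, -22.266).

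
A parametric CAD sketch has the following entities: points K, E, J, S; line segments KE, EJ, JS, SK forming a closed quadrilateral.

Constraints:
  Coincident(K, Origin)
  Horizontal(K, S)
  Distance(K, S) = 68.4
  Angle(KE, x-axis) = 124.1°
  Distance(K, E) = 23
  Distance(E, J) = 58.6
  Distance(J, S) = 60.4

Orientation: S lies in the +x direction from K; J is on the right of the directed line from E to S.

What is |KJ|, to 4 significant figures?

35.68

Checks: |EJ| = 58.60 ✓; |JS| = 60.40 ✓.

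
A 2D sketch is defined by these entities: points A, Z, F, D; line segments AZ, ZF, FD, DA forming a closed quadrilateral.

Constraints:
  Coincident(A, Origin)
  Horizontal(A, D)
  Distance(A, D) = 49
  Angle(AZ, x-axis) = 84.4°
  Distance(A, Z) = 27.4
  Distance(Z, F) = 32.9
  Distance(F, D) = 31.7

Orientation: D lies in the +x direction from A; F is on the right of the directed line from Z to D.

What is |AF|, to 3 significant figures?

17.5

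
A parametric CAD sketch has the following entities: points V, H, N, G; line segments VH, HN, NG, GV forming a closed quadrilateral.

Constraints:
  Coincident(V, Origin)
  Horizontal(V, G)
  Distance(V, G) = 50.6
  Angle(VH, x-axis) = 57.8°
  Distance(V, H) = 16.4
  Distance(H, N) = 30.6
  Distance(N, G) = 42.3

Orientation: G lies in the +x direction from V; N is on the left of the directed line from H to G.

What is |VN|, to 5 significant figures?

46.837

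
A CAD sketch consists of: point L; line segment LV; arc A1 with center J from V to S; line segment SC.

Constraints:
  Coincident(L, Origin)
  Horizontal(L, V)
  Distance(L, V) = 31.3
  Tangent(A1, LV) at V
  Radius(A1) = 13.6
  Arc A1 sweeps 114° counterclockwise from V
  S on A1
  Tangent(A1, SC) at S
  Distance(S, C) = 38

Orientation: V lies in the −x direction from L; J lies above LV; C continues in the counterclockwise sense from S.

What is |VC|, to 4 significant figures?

53.93

L is at the origin; L and V share the same y with |LV| = 31.3 and V on the −x side, so V = (-31.30, 0.000). The tangent condition forces JV to be normal to LV, so J = V + (0, 13.6) = (-31.30, 13.60). On A1, V sits at bearing -90° from J; a 114° counterclockwise sweep puts S at bearing 24°, so S = J + 13.6·(cos 24°, sin 24°) = (-18.88, 19.13). A1 meets SC tangentially, so JS is at right angles to SC, so SC runs along (−sin 24°, cos 24°); with |SC| = 38.0, C = (-34.33, 53.85). Then |VC| = |C − V| = 53.93.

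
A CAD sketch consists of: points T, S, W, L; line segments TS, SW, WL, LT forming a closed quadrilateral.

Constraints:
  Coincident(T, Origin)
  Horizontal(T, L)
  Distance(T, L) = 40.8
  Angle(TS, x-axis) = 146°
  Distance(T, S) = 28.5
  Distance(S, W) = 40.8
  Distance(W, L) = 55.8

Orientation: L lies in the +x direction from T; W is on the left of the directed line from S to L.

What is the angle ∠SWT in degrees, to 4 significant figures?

38.91°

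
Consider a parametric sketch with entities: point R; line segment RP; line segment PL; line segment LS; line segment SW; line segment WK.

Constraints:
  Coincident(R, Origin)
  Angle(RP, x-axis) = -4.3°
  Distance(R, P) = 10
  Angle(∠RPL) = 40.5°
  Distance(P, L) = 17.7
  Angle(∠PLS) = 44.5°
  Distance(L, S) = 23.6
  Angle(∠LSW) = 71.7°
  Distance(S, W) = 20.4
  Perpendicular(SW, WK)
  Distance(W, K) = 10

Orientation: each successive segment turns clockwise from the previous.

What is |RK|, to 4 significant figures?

14.37

R is at the origin; RP runs at -4.3° with length 10.0, so P = (9.972, -0.7498). ∠RPL = 40.5° gives PL at -143.8° from the x-axis; with |PL| = 17.7, L = (-4.311, -11.20). ∠PLS = 44.5° gives LS at 80.70° from the x-axis; with |LS| = 23.6, S = (-0.4975, 12.09). ∠LSW = 71.7° gives SW at -27.60° from the x-axis; with |SW| = 20.4, W = (17.58, 2.635). SW is perpendicular to WK, so WK runs at -117.6°; with |WK| = 10.0, K = (12.95, -6.227). Then |RK| = |K − R| = 14.37.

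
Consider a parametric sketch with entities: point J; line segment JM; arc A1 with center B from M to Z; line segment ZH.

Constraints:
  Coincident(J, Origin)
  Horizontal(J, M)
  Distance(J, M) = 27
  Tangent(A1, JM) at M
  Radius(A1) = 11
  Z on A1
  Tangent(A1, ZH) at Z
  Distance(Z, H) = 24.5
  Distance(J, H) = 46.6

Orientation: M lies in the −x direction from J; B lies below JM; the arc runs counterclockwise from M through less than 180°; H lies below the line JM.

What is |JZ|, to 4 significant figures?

40.15

J is at the origin; J and M share the same y with |JM| = 27.0 and M on the −x side, so M = (-27.00, 0.000). Since A1 is tangent to JM there, BM ⟂ JM, so B = M + (0, -11) = (-27.00, -11.00). Since BZ ⟂ ZH (tangency), |BH| = √(11.0² + 24.5²) = 26.86 regardless of where Z sits on A1. So H lies on both circle(J, 46.6) and circle(B, 26.86); the below-JM intersection is H = (-27.18, -37.86). Z is the foot of the tangent from H: Z = (-37.06, -15.44).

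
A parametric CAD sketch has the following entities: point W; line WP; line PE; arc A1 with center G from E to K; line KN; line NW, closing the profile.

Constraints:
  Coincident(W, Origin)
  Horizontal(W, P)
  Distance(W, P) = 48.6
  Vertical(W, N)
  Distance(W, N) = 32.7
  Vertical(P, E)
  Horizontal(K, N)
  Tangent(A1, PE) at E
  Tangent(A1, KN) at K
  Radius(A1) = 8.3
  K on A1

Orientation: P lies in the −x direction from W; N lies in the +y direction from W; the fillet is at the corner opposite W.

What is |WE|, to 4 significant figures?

54.38

W is at the origin; WP is horizontal with |WP| = 48.6 and P on the −x side, so P = (-48.60, 0.000). WN is vertical with |WN| = 32.7 and N on the +y side, so N = (0.000, 32.70). The virtual corner opposite W is at (-48.60, 32.70). A1 meets PE tangentially, so GE is at right angles to PE and tangency of A1 to KN means the radius GK is perpendicular to KN, with radius 8.3, so the center G sits 8.3 in from both sides at G = (-40.30, 24.40). That places the tangent points at E = (-48.60, 24.40) on PE and K = (-40.30, 32.70) on KN. Then |WE| = |E − W| = 54.38.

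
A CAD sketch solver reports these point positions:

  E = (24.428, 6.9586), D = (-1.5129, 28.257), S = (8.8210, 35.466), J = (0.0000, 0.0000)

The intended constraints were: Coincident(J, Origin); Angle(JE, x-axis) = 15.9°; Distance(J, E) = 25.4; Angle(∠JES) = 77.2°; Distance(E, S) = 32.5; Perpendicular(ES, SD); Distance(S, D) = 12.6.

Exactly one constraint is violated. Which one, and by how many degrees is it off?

Perpendicular(ES, SD) — off by 6.20°.

J = (0.00, 0.00) ✓; JE at 15.90° ✓; |JE| = 25.40 ✓; ∠JES = 77.20° ✓; |ES| = 32.50 ✓; ∠(ES, SD) = 96.20° ✗; |SD| = 12.60 ✓.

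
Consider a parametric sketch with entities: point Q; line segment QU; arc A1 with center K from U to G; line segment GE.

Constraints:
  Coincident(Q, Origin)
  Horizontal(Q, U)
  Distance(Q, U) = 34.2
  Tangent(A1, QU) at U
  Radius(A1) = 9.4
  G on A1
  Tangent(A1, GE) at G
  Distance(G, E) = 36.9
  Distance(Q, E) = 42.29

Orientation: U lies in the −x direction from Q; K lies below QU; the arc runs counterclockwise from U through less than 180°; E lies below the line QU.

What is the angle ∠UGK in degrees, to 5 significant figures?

20.219°

Checks: |KG| = 9.400 ✓; ∠(KG, GE) = 90.00° ✓; |GE| = 36.90 ✓; |QE| = 42.29 ✓.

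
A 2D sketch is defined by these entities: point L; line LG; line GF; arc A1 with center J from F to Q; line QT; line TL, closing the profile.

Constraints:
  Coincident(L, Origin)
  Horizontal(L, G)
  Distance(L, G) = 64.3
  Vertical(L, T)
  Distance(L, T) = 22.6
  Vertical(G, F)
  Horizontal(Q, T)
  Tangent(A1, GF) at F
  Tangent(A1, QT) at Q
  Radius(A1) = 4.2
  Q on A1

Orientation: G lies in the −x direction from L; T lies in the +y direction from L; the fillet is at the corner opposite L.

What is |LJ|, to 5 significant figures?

62.854

L is at the origin; LG is horizontal with |LG| = 64.3 and G on the −x side, so G = (-64.300, 0.0000). L and T share the same x with |LT| = 22.6 and T on the +y side, so T = (0.0000, 22.600). The virtual corner opposite L is at (-64.300, 22.600). A1 meets GF tangentially, so JF is at right angles to GF and the tangent condition forces JQ to be normal to QT, with radius 4.2, so the center J sits 4.2 in from both sides at J = (-60.100, 18.400). Then |LJ| = |J − L| = 62.854.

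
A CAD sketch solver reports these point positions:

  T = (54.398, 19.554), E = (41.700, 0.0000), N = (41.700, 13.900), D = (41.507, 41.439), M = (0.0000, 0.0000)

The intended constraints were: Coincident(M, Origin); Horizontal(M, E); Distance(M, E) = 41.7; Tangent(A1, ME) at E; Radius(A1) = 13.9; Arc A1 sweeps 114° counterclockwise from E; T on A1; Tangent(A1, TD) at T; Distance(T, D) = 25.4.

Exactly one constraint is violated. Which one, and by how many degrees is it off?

Tangent(A1, TD) at T — off by 6.50°.

M = (0.00, 0.00) ✓; M.y = 0.00, E.y = 0.00 ✓; |ME| = 41.70 ✓; ∠(NE, EM) = 90.00° ✓; |NE| = 13.90 ✓; bearing(N→T) − bearing(N→E) = 114.0° ✓; |NT| = 13.90 ✓; ∠(NT, TD) = 83.50° ✗; |TD| = 25.40 ✓.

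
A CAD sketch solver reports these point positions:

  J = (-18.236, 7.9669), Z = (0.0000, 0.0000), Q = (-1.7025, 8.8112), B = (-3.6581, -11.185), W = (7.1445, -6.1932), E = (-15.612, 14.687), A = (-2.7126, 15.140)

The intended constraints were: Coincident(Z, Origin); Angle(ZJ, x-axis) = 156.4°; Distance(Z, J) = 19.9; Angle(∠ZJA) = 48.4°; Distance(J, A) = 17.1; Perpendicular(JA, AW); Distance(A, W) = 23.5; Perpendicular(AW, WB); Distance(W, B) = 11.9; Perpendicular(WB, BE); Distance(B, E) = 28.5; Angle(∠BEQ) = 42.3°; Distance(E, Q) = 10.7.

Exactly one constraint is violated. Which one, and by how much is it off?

Distance(E, Q) = 10.7 — off by 4.40.

Z = (0.00, 0.00) ✓; ZJ at 156.4° ✓; |ZJ| = 19.90 ✓; ∠ZJA = 48.40° ✓; |JA| = 17.10 ✓; ∠(JA, AW) = 90.00° ✓; |AW| = 23.50 ✓; ∠(AW, WB) = 90.00° ✓; |WB| = 11.90 ✓; ∠(WB, BE) = 90.00° ✓; |BE| = 28.50 ✓; ∠BEQ = 42.30° ✓; |EQ| = 15.10 ✗.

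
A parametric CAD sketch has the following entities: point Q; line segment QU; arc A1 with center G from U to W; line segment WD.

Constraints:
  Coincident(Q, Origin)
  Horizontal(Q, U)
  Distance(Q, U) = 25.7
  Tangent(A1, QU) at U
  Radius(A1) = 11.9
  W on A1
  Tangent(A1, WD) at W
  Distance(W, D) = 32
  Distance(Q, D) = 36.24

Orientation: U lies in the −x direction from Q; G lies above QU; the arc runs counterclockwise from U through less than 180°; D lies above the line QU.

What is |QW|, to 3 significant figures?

16.4

Q is at the origin; QU is horizontal with |QU| = 25.7 and U on the −x side, so U = (-25.7, 0.00). The tangent condition forces GU to be normal to QU, so G = U + (0, 11.9) = (-25.7, 11.9). Since GW ⟂ WD (tangency), |GD| = √(11.9² + 32.0²) = 34.1 regardless of where W sits on A1. So D lies on both circle(Q, 36.24) and circle(G, 34.1); the above-QU intersection is D = (-1.72, 36.2). W is the foot of the tangent from D: W = (-14.8, 7.02).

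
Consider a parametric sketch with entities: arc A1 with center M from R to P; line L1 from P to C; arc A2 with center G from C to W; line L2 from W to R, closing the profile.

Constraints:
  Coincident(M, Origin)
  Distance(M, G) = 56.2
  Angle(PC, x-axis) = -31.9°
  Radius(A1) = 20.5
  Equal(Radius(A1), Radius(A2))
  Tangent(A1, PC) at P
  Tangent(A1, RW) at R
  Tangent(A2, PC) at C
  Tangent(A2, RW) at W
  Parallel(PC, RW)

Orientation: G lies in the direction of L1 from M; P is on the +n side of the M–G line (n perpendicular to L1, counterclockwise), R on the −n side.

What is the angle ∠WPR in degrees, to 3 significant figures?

53.9°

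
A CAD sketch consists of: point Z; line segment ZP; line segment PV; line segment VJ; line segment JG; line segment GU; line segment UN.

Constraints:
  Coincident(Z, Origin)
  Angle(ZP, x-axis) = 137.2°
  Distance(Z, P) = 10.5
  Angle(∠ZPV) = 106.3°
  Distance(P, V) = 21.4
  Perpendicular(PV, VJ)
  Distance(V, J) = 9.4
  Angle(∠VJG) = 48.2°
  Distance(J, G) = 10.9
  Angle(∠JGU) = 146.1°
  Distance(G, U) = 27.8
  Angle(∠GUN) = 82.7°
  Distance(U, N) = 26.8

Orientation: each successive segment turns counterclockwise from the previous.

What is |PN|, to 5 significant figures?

43.330

Z is at the origin; ZP runs at 137.2° with length 10.5, so P = (-7.7042, 7.1341). ∠ZPV = 106.3° gives PV at -149.10° from the x-axis; with |PV| = 21.4, V = (-26.067, -3.8556). PV is perpendicular to VJ, so VJ runs at -59.100°; with |VJ| = 9.4, J = (-21.239, -11.921). ∠VJG = 48.2° gives JG at 72.700° from the x-axis; with |JG| = 10.9, G = (-17.998, -1.5146). ∠JGU = 146.1° gives GU at 106.60° from the x-axis; with |GU| = 27.8, U = (-25.940, 25.127). ∠GUN = 82.7° gives UN at -156.10° from the x-axis; with |UN| = 26.8, N = (-50.442, 14.269). Then |PN| = |N − P| = 43.330.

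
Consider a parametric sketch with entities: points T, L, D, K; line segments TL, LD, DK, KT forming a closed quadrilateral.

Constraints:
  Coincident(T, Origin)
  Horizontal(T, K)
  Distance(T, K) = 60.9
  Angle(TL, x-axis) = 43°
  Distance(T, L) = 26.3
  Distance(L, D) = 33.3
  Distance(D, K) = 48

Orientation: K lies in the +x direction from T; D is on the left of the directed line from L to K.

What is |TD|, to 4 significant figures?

59.49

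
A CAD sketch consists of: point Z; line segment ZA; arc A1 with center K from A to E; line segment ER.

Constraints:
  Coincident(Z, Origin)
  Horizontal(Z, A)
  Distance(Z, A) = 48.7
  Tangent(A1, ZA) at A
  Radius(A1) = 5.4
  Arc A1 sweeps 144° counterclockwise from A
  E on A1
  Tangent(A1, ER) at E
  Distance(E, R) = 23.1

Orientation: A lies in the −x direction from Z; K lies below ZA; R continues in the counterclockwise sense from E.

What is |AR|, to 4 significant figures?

28.03

On A1, A sits at bearing 90° from K; a 144° counterclockwise sweep puts E at bearing 234°, so E = K + 5.4·(cos 234°, sin 234°) = (-51.87, -9.769). Tangency of A1 to ER means the radius KE is perpendicular to ER, so ER runs along (−sin 234°, cos 234°); with |ER| = 23.1, R = (-33.19, -23.35). Then |AR| = |R − A| = 28.03.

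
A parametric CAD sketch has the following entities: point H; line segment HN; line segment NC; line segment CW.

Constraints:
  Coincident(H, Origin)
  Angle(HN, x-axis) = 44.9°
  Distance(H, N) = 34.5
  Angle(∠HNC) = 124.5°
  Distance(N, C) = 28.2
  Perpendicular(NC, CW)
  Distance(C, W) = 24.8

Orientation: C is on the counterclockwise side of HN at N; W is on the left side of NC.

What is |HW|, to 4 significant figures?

47.88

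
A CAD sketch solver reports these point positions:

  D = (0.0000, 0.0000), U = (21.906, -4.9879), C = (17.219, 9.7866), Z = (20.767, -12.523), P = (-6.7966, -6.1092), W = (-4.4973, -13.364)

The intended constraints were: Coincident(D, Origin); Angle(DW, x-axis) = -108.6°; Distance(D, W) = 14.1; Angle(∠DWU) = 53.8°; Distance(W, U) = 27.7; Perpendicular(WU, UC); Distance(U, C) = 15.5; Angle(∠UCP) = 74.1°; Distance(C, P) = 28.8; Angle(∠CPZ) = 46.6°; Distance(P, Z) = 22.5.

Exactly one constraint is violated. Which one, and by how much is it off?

Distance(P, Z) = 22.5 — off by 5.80.

D = (0.00, 0.00) ✓; DW at -108.6° ✓; |DW| = 14.10 ✓; ∠DWU = 53.80° ✓; |WU| = 27.70 ✓; ∠(WU, UC) = 90.00° ✓; |UC| = 15.50 ✓; ∠UCP = 74.10° ✓; |CP| = 28.80 ✓; ∠CPZ = 46.60° ✓; |PZ| = 28.30 ✗.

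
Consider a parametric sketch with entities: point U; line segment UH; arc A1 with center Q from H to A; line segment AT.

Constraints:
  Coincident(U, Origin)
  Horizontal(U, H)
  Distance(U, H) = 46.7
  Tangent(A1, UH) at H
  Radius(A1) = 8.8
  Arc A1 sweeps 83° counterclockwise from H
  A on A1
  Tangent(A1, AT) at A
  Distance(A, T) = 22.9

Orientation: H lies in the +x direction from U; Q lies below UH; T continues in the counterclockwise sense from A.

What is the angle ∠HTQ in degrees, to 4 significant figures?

7.294°

U is at the origin; UH is horizontal with |UH| = 46.7 and H on the +x side, so H = (46.70, 0.000). Since A1 is tangent to UH there, QH ⟂ UH, so Q = H + (0, -8.8) = (46.70, -8.800). On A1, H sits at bearing 90° from Q; an 83° counterclockwise sweep puts A at bearing 173°, so A = Q + 8.8·(cos 173°, sin 173°) = (37.97, -7.728). The tangent condition forces QA to be normal to AT, so AT runs along (−sin 173°, cos 173°); with |AT| = 22.9, T = (35.17, -30.46). Then cos ∠HTQ = TH·TQ / (|TH||TQ|), giving 7.294°.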